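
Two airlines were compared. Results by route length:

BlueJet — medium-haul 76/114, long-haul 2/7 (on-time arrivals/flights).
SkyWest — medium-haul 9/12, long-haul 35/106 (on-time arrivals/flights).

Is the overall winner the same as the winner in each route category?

Medium-haul: BlueJet 76/114 = 66.7%, SkyWest 9/12 = 75.0% → SkyWest
Long-haul: BlueJet 2/7 = 28.6%, SkyWest 35/106 = 33.0% → SkyWest
Overall: BlueJet 78/121 = 64.5%, SkyWest 44/118 = 37.3% → BlueJet
SkyWest wins each route group but BlueJet wins overall — the comparison reverses. SkyWest's flights skew toward long-haul, which has a lower base rate.

No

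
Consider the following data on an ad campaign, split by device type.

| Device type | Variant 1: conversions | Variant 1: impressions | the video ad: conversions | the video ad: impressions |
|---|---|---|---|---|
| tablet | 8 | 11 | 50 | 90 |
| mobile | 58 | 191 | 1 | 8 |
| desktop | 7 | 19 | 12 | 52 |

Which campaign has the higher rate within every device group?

Tablet: Variant 1 8/11 = 72.7%, the video ad 50/90 = 55.6% → Variant 1
Mobile: Variant 1 58/191 = 30.4%, the video ad 1/8 = 12.5% → Variant 1
Desktop: Variant 1 7/19 = 36.8%, the video ad 12/52 = 23.1% → Variant 1
Variant 1 has the higher rate in all 3 groups.

Variant 1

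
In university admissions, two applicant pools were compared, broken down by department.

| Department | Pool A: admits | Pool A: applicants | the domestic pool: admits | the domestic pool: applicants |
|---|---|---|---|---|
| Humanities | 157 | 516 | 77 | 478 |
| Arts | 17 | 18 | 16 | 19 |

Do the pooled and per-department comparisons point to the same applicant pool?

Humanities: Pool A 157/516 = 30.4%, the domestic pool 77/478 = 16.1% → Pool A
Arts: Pool A 17/18 = 94.4%, the domestic pool 16/19 = 84.2% → Pool A
Overall: Pool A 174/534 = 32.6%, the domestic pool 93/497 = 18.7% → Pool A
Pool A wins overall and in every department group — no reversal.

Yes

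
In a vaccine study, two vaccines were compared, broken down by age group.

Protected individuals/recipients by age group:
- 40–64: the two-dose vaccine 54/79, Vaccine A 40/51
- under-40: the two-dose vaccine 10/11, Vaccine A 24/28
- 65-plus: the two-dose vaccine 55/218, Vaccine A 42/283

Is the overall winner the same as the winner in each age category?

No

40–64: the two-dose vaccine 54/79 = 68.4%, Vaccine A 40/51 = 78.4% → Vaccine A
Under-40: the two-dose vaccine 10/11 = 90.9%, Vaccine A 24/28 = 85.7% → the two-dose vaccine
65-plus: the two-dose vaccine 55/218 = 25.2%, Vaccine A 42/283 = 14.8% → the two-dose vaccine
Overall: the two-dose vaccine 119/308 = 38.6%, Vaccine A 106/362 = 29.3% → the two-dose vaccine
Neither sweeps: the two-dose vaccine wins 2 of 3 groups, Vaccine A wins 1. The two-dose vaccine wins overall but not every group — no Simpson reversal.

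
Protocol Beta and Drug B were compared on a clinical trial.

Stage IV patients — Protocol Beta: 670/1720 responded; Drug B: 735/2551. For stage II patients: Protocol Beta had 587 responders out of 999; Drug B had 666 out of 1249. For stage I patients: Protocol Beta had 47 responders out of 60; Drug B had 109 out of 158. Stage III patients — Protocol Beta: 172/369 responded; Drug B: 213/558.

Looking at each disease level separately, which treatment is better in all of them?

Protocol Beta

Stage IV: Protocol Beta 670/1720 = 39.0%, Drug B 735/2551 = 28.8% → Protocol Beta
Stage II: Protocol Beta 587/999 = 58.8%, Drug B 666/1249 = 53.3% → Protocol Beta
Stage I: Protocol Beta 47/60 = 78.3%, Drug B 109/158 = 69.0% → Protocol Beta
Stage III: Protocol Beta 172/369 = 46.6%, Drug B 213/558 = 38.2% → Protocol Beta
Protocol Beta has the higher rate in all 4 groups.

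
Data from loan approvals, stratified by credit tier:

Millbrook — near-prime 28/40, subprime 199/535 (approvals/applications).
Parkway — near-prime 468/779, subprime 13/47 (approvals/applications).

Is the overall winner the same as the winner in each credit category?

Near-prime: Millbrook 28/40 = 70.0%, Parkway 468/779 = 60.1% → Millbrook
Subprime: Millbrook 199/535 = 37.2%, Parkway 13/47 = 27.7% → Millbrook
Overall: Millbrook 227/575 = 39.5%, Parkway 481/826 = 58.2% → Parkway
Millbrook wins each credit group but Parkway wins overall — the comparison reverses. Millbrook's applications skew toward subprime, which has a lower base rate.

No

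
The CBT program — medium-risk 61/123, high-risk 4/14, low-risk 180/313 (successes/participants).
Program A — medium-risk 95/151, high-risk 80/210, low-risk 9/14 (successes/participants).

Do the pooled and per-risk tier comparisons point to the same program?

No

Medium-risk: the CBT program 61/123 = 49.6%, Program A 95/151 = 62.9% → Program A
High-risk: the CBT program 4/14 = 28.6%, Program A 80/210 = 38.1% → Program A
Low-risk: the CBT program 180/313 = 57.5%, Program A 9/14 = 64.3% → Program A
Overall: the CBT program 245/450 = 54.4%, Program A 184/375 = 49.1% → the CBT program
Program A wins each risk group but the CBT program wins overall — the comparison reverses. Program A's participants skew toward high-risk, which has a lower base rate.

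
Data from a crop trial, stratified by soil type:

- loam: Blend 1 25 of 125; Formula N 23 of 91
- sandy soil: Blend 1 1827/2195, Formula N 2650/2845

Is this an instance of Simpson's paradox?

No

Loam: Blend 1 25/125 = 20.0%, Formula N 23/91 = 25.3% → Formula N
Sandy soil: Blend 1 1827/2195 = 83.2%, Formula N 2650/2845 = 93.1% → Formula N
Overall: Blend 1 1852/2320 = 79.8%, Formula N 2673/2936 = 91.0% → Formula N
Formula N wins overall and in every soil group — no reversal.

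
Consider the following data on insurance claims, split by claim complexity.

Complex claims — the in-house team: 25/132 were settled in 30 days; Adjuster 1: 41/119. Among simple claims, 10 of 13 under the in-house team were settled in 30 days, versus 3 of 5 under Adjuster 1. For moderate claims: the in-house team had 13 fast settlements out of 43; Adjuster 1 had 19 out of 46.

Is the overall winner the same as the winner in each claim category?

No

Complex: the in-house team 25/132 = 18.9%, Adjuster 1 41/119 = 34.5% → Adjuster 1
Simple: the in-house team 10/13 = 76.9%, Adjuster 1 3/5 = 60.0% → the in-house team
Moderate: the in-house team 13/43 = 30.2%, Adjuster 1 19/46 = 41.3% → Adjuster 1
Overall: the in-house team 48/188 = 25.5%, Adjuster 1 63/170 = 37.1% → Adjuster 1
Neither sweeps: the in-house team wins 1 of 3 groups, Adjuster 1 wins 2. Adjuster 1 wins overall but not every group — no Simpson reversal.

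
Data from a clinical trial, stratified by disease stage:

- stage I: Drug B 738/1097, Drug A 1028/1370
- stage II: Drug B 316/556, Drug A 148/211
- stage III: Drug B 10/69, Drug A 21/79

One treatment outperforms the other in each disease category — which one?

Drug A

Stage I: Drug B 738/1097 = 67.3%, Drug A 1028/1370 = 75.0% → Drug A
Stage II: Drug B 316/556 = 56.8%, Drug A 148/211 = 70.1% → Drug A
Stage III: Drug B 10/69 = 14.5%, Drug A 21/79 = 26.6% → Drug A
Drug A has the higher rate in all 3 groups.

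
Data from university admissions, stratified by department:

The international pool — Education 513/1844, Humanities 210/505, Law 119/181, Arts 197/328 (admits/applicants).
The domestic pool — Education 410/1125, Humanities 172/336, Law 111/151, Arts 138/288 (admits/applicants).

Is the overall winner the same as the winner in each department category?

No

Education: the international pool 513/1844 = 27.8%, the domestic pool 410/1125 = 36.4% → the domestic pool
Humanities: the international pool 210/505 = 41.6%, the domestic pool 172/336 = 51.2% → the domestic pool
Law: the international pool 119/181 = 65.7%, the domestic pool 111/151 = 73.5% → the domestic pool
Arts: the international pool 197/328 = 60.1%, the domestic pool 138/288 = 47.9% → the international pool
Overall: the international pool 1039/2858 = 36.4%, the domestic pool 831/1900 = 43.7% → the domestic pool
Neither sweeps: the international pool wins 1 of 4 groups, the domestic pool wins 3. The domestic pool wins overall but not every group — no Simpson reversal.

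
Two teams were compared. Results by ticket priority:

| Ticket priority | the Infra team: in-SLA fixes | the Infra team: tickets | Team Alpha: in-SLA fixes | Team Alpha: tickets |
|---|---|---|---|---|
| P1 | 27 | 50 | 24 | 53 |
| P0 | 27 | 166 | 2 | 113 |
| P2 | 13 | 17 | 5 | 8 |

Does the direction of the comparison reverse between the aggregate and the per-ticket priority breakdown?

No

P1: the Infra team 27/50 = 54.0%, Team Alpha 24/53 = 45.3% → the Infra team
P0: the Infra team 27/166 = 16.3%, Team Alpha 2/113 = 1.8% → the Infra team
P2: the Infra team 13/17 = 76.5%, Team Alpha 5/8 = 62.5% → the Infra team
Overall: the Infra team 67/233 = 28.8%, Team Alpha 31/174 = 17.8% → the Infra team
The Infra team wins overall and in every ticket group — no reversal.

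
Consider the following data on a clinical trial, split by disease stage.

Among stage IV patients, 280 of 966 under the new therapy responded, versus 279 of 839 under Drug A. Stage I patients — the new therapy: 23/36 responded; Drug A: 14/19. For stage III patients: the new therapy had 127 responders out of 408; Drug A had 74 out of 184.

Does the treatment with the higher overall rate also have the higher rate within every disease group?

Stage IV: the new therapy 280/966 = 29.0%, Drug A 279/839 = 33.3% → Drug A
Stage I: the new therapy 23/36 = 63.9%, Drug A 14/19 = 73.7% → Drug A
Stage III: the new therapy 127/408 = 31.1%, Drug A 74/184 = 40.2% → Drug A
Overall: the new therapy 430/1410 = 30.5%, Drug A 367/1042 = 35.2% → Drug A
Drug A wins overall and in every disease group — no reversal.

Yes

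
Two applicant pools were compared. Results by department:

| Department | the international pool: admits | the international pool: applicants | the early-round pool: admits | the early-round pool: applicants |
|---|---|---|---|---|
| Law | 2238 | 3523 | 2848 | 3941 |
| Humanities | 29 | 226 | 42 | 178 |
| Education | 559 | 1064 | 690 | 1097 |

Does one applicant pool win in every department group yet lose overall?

No

Law: the international pool 2238/3523 = 63.5%, the early-round pool 2848/3941 = 72.3% → the early-round pool
Humanities: the international pool 29/226 = 12.8%, the early-round pool 42/178 = 23.6% → the early-round pool
Education: the international pool 559/1064 = 52.5%, the early-round pool 690/1097 = 62.9% → the early-round pool
Overall: the international pool 2826/4813 = 58.7%, the early-round pool 3580/5216 = 68.6% → the early-round pool
The early-round pool wins overall and in every department group — no reversal.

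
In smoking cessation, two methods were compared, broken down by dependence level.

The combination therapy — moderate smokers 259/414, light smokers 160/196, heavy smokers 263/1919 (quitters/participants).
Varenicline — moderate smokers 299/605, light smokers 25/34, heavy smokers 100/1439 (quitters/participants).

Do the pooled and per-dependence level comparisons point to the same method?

Yes

Moderate smokers: the combination therapy 259/414 = 62.6%, varenicline 299/605 = 49.4% → the combination therapy
Light smokers: the combination therapy 160/196 = 81.6%, varenicline 25/34 = 73.5% → the combination therapy
Heavy smokers: the combination therapy 263/1919 = 13.7%, varenicline 100/1439 = 6.9% → the combination therapy
Overall: the combination therapy 682/2529 = 27.0%, varenicline 424/2078 = 20.4% → the combination therapy
The combination therapy wins overall and in every dependence group — no reversal.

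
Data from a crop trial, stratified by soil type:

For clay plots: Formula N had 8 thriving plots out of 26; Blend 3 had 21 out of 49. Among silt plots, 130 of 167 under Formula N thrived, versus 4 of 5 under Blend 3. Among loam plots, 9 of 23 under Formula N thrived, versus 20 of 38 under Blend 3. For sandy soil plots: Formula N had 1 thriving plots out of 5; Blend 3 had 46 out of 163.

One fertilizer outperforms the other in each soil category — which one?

Clay: Formula N 8/26 = 30.8%, Blend 3 21/49 = 42.9% → Blend 3
Silt: Formula N 130/167 = 77.8%, Blend 3 4/5 = 80.0% → Blend 3
Loam: Formula N 9/23 = 39.1%, Blend 3 20/38 = 52.6% → Blend 3
Sandy soil: Formula N 1/5 = 20.0%, Blend 3 46/163 = 28.2% → Blend 3
Blend 3 has the higher rate in all 4 groups.

Blend 3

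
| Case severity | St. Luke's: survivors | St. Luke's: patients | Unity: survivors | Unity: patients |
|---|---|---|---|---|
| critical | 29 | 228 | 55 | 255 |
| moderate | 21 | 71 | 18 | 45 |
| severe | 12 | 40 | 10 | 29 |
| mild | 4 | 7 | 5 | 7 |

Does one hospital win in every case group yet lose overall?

No

Critical: St. Luke's 29/228 = 12.7%, Unity 55/255 = 21.6% → Unity
Moderate: St. Luke's 21/71 = 29.6%, Unity 18/45 = 40.0% → Unity
Severe: St. Luke's 12/40 = 30.0%, Unity 10/29 = 34.5% → Unity
Mild: St. Luke's 4/7 = 57.1%, Unity 5/7 = 71.4% → Unity
Overall: St. Luke's 66/346 = 19.1%, Unity 88/336 = 26.2% → Unity
Unity wins overall and in every case group — no reversal.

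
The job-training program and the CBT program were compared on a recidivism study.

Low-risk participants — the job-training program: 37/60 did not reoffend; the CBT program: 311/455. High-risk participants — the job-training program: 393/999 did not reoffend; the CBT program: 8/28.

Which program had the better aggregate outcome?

Low-risk: the job-training program 37/60 = 61.7%, the CBT program 311/455 = 68.4% → the CBT program
High-risk: the job-training program 393/999 = 39.3%, the CBT program 8/28 = 28.6% → the job-training program
Overall: the job-training program 430/1059 = 40.6%, the CBT program 319/483 = 66.0% → the CBT program
(Neither sweeps every risk group, but the CBT program has the higher pooled rate.)

the CBT program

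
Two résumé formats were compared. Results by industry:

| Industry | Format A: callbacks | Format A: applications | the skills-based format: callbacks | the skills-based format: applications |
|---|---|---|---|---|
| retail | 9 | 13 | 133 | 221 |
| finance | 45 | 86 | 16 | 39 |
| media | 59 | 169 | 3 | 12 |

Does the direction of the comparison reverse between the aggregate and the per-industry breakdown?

Yes

Retail: Format A 9/13 = 69.2%, the skills-based format 133/221 = 60.2% → Format A
Finance: Format A 45/86 = 52.3%, the skills-based format 16/39 = 41.0% → Format A
Media: Format A 59/169 = 34.9%, the skills-based format 3/12 = 25.0% → Format A
Overall: Format A 113/268 = 42.2%, the skills-based format 152/272 = 55.9% → the skills-based format
Format A wins each industry group but the skills-based format wins overall — the comparison reverses. Format A's applications skew toward media, which has a lower base rate.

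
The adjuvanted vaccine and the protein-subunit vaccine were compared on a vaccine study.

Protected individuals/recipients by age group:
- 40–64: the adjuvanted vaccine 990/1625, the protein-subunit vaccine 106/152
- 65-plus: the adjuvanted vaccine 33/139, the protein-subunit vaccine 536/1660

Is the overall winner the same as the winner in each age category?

40–64: the adjuvanted vaccine 990/1625 = 60.9%, the protein-subunit vaccine 106/152 = 69.7% → the protein-subunit vaccine
65-plus: the adjuvanted vaccine 33/139 = 23.7%, the protein-subunit vaccine 536/1660 = 32.3% → the protein-subunit vaccine
Overall: the adjuvanted vaccine 1023/1764 = 58.0%, the protein-subunit vaccine 642/1812 = 35.4% → the adjuvanted vaccine
The protein-subunit vaccine wins each age group but the adjuvanted vaccine wins overall — the comparison reverses. The protein-subunit vaccine's recipients skew toward 65-plus, which has a lower base rate.

No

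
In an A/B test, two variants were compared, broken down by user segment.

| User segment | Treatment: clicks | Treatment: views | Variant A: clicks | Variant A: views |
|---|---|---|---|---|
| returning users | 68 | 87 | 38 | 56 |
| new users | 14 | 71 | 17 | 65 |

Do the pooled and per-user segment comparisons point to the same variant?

No

Returning users: Treatment 68/87 = 78.2%, Variant A 38/56 = 67.9% → Treatment
New users: Treatment 14/71 = 19.7%, Variant A 17/65 = 26.2% → Variant A
Overall: Treatment 82/158 = 51.9%, Variant A 55/121 = 45.5% → Treatment
Neither sweeps: Treatment wins 1 of 2 groups, Variant A wins 1. Treatment wins overall but not every group — no Simpson reversal.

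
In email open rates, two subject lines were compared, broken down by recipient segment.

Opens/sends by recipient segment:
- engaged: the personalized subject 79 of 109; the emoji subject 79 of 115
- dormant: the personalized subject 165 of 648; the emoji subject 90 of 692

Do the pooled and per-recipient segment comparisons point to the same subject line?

Engaged: the personalized subject 79/109 = 72.5%, the emoji subject 79/115 = 68.7% → the personalized subject
Dormant: the personalized subject 165/648 = 25.5%, the emoji subject 90/692 = 13.0% → the personalized subject
Overall: the personalized subject 244/757 = 32.2%, the emoji subject 169/807 = 20.9% → the personalized subject
The personalized subject wins overall and in every recipient group — no reversal.

Yes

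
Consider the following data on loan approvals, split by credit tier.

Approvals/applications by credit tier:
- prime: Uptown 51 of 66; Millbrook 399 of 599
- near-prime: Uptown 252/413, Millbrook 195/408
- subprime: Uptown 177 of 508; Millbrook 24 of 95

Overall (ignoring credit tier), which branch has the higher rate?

Millbrook

Prime: Uptown 51/66 = 77.3%, Millbrook 399/599 = 66.6% → Uptown
Near-prime: Uptown 252/413 = 61.0%, Millbrook 195/408 = 47.8% → Uptown
Subprime: Uptown 177/508 = 34.8%, Millbrook 24/95 = 25.3% → Uptown
Overall: Uptown 480/987 = 48.6%, Millbrook 618/1102 = 56.1% → Millbrook
(Uptown wins every credit group but Millbrook wins overall — Uptown's applications skew toward the low-rate subprime group.)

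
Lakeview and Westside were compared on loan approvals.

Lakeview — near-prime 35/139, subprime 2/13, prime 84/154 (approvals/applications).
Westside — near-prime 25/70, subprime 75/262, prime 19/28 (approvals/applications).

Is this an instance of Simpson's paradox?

Yes

Near-prime: Lakeview 35/139 = 25.2%, Westside 25/70 = 35.7% → Westside
Subprime: Lakeview 2/13 = 15.4%, Westside 75/262 = 28.6% → Westside
Prime: Lakeview 84/154 = 54.5%, Westside 19/28 = 67.9% → Westside
Overall: Lakeview 121/306 = 39.5%, Westside 119/360 = 33.1% → Lakeview
Westside wins each credit group but Lakeview wins overall — the comparison reverses. Westside's applications skew toward subprime, which has a lower base rate.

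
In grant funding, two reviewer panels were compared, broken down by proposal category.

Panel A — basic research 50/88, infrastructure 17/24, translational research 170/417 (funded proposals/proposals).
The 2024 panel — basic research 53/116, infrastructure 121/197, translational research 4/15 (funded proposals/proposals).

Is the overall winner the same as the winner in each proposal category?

Basic research: Panel A 50/88 = 56.8%, the 2024 panel 53/116 = 45.7% → Panel A
Infrastructure: Panel A 17/24 = 70.8%, the 2024 panel 121/197 = 61.4% → Panel A
Translational research: Panel A 170/417 = 40.8%, the 2024 panel 4/15 = 26.7% → Panel A
Overall: Panel A 237/529 = 44.8%, the 2024 panel 178/328 = 54.3% → the 2024 panel
Panel A wins each proposal group but the 2024 panel wins overall — the comparison reverses. Panel A's proposals skew toward translational research, which has a lower base rate.

No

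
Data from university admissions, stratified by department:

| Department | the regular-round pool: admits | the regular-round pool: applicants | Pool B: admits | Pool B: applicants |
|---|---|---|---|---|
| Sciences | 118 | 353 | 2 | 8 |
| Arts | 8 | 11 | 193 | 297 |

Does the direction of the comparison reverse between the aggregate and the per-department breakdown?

Sciences: the regular-round pool 118/353 = 33.4%, Pool B 2/8 = 25.0% → the regular-round pool
Arts: the regular-round pool 8/11 = 72.7%, Pool B 193/297 = 65.0% → the regular-round pool
Overall: the regular-round pool 126/364 = 34.6%, Pool B 195/305 = 63.9% → Pool B
The regular-round pool wins each department group but Pool B wins overall — the comparison reverses. The regular-round pool's applicants skew toward Sciences, which has a lower base rate.

Yes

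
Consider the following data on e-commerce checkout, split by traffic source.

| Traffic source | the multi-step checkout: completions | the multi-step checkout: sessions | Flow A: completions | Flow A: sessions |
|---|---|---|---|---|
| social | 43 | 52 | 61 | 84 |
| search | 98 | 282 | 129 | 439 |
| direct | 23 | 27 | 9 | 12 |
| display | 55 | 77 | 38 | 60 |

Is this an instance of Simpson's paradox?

Social: the multi-step checkout 43/52 = 82.7%, Flow A 61/84 = 72.6% → the multi-step checkout
Search: the multi-step checkout 98/282 = 34.8%, Flow A 129/439 = 29.4% → the multi-step checkout
Direct: the multi-step checkout 23/27 = 85.2%, Flow A 9/12 = 75.0% → the multi-step checkout
Display: the multi-step checkout 55/77 = 71.4%, Flow A 38/60 = 63.3% → the multi-step checkout
Overall: the multi-step checkout 219/438 = 50.0%, Flow A 237/595 = 39.8% → the multi-step checkout
The multi-step checkout wins overall and in every traffic group — no reversal.

No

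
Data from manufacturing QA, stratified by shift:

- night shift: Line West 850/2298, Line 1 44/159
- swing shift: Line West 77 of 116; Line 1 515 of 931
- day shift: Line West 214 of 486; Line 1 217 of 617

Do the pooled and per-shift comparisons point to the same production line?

No

Night shift: Line West 850/2298 = 37.0%, Line 1 44/159 = 27.7% → Line West
Swing shift: Line West 77/116 = 66.4%, Line 1 515/931 = 55.3% → Line West
Day shift: Line West 214/486 = 44.0%, Line 1 217/617 = 35.2% → Line West
Overall: Line West 1141/2900 = 39.3%, Line 1 776/1707 = 45.5% → Line 1
Line West wins each shift group but Line 1 wins overall — the comparison reverses. Line West's units skew toward night shift, which has a lower base rate.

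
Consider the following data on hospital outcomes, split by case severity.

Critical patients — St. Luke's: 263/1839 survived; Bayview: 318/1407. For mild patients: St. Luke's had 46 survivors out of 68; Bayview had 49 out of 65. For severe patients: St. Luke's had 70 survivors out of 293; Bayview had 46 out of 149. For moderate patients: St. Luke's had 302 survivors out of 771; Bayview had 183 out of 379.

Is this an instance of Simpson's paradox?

Critical: St. Luke's 263/1839 = 14.3%, Bayview 318/1407 = 22.6% → Bayview
Mild: St. Luke's 46/68 = 67.6%, Bayview 49/65 = 75.4% → Bayview
Severe: St. Luke's 70/293 = 23.9%, Bayview 46/149 = 30.9% → Bayview
Moderate: St. Luke's 302/771 = 39.2%, Bayview 183/379 = 48.3% → Bayview
Overall: St. Luke's 681/2971 = 22.9%, Bayview 596/2000 = 29.8% → Bayview
Bayview wins overall and in every case group — no reversal.

No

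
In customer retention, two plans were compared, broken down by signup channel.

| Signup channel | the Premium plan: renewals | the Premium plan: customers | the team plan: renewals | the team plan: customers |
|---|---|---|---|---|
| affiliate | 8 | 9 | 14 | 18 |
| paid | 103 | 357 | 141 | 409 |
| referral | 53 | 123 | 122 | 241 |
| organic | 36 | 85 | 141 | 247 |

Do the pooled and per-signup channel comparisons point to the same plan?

No

Affiliate: the Premium plan 8/9 = 88.9%, the team plan 14/18 = 77.8% → the Premium plan
Paid: the Premium plan 103/357 = 28.9%, the team plan 141/409 = 34.5% → the team plan
Referral: the Premium plan 53/123 = 43.1%, the team plan 122/241 = 50.6% → the team plan
Organic: the Premium plan 36/85 = 42.4%, the team plan 141/247 = 57.1% → the team plan
Overall: the Premium plan 200/574 = 34.8%, the team plan 418/915 = 45.7% → the team plan
Neither sweeps: the Premium plan wins 1 of 4 groups, the team plan wins 3. The team plan wins overall but not every group — no Simpson reversal.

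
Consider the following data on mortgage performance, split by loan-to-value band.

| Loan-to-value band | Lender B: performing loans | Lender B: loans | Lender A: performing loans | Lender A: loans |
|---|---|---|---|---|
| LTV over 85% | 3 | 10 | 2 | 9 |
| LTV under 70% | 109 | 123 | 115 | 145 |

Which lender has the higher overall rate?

LTV over 85%: Lender B 3/10 = 30.0%, Lender A 2/9 = 22.2% → Lender B
LTV under 70%: Lender B 109/123 = 88.6%, Lender A 115/145 = 79.3% → Lender B
Overall: Lender B 112/133 = 84.2%, Lender A 117/154 = 76.0% → Lender B

Lender B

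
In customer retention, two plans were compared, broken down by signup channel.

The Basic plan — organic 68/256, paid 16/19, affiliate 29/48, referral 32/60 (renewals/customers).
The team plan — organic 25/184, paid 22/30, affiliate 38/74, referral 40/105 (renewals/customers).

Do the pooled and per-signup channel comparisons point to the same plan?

Yes

Organic: the Basic plan 68/256 = 26.6%, the team plan 25/184 = 13.6% → the Basic plan
Paid: the Basic plan 16/19 = 84.2%, the team plan 22/30 = 73.3% → the Basic plan
Affiliate: the Basic plan 29/48 = 60.4%, the team plan 38/74 = 51.4% → the Basic plan
Referral: the Basic plan 32/60 = 53.3%, the team plan 40/105 = 38.1% → the Basic plan
Overall: the Basic plan 145/383 = 37.9%, the team plan 125/393 = 31.8% → the Basic plan
The Basic plan wins overall and in every signup group — no reversal.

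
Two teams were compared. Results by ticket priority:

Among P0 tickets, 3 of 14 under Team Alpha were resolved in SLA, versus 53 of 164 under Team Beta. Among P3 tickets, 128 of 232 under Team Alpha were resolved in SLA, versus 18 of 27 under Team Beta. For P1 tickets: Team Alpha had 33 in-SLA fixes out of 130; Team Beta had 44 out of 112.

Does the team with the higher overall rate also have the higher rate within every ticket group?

P0: Team Alpha 3/14 = 21.4%, Team Beta 53/164 = 32.3% → Team Beta
P3: Team Alpha 128/232 = 55.2%, Team Beta 18/27 = 66.7% → Team Beta
P1: Team Alpha 33/130 = 25.4%, Team Beta 44/112 = 39.3% → Team Beta
Overall: Team Alpha 164/376 = 43.6%, Team Beta 115/303 = 38.0% → Team Alpha
Team Beta wins each ticket group but Team Alpha wins overall — the comparison reverses. Team Beta's tickets skew toward P0, which has a lower base rate.

No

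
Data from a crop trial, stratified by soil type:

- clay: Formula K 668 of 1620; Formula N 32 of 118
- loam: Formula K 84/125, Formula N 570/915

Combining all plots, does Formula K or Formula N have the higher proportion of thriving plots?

Clay: Formula K 668/1620 = 41.2%, Formula N 32/118 = 27.1% → Formula K
Loam: Formula K 84/125 = 67.2%, Formula N 570/915 = 62.3% → Formula K
Overall: Formula K 752/1745 = 43.1%, Formula N 602/1033 = 58.3% → Formula N
(Formula K wins every soil group but Formula N wins overall — Formula K's plots skew toward the low-rate clay group.)

Formula N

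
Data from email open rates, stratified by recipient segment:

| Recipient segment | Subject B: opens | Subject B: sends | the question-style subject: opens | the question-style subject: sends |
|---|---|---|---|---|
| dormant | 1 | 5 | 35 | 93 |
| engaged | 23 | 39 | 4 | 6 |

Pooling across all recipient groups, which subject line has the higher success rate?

Subject B

Dormant: Subject B 1/5 = 20.0%, the question-style subject 35/93 = 37.6% → the question-style subject
Engaged: Subject B 23/39 = 59.0%, the question-style subject 4/6 = 66.7% → the question-style subject
Overall: Subject B 24/44 = 54.5%, the question-style subject 39/99 = 39.4% → Subject B
(The question-style subject wins every recipient group but Subject B wins overall — the question-style subject's sends skew toward the low-rate dormant group.)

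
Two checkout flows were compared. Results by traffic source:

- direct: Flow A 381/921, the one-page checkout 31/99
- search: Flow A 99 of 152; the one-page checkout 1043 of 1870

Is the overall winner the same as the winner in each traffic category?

No

Direct: Flow A 381/921 = 41.4%, the one-page checkout 31/99 = 31.3% → Flow A
Search: Flow A 99/152 = 65.1%, the one-page checkout 1043/1870 = 55.8% → Flow A
Overall: Flow A 480/1073 = 44.7%, the one-page checkout 1074/1969 = 54.5% → the one-page checkout
Flow A wins each traffic group but the one-page checkout wins overall — the comparison reverses. Flow A's sessions skew toward direct, which has a lower base rate.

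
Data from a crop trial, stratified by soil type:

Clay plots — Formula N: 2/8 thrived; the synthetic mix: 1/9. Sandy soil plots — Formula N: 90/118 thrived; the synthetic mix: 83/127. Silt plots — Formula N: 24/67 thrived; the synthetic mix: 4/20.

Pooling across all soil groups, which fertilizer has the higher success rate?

Clay: Formula N 2/8 = 25.0%, the synthetic mix 1/9 = 11.1% → Formula N
Sandy soil: Formula N 90/118 = 76.3%, the synthetic mix 83/127 = 65.4% → Formula N
Silt: Formula N 24/67 = 35.8%, the synthetic mix 4/20 = 20.0% → Formula N
Overall: Formula N 116/193 = 60.1%, the synthetic mix 88/156 = 56.4% → Formula N

Formula N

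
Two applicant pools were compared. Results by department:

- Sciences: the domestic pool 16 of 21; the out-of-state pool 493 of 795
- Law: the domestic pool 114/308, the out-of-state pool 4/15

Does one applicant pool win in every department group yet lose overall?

Yes

Sciences: the domestic pool 16/21 = 76.2%, the out-of-state pool 493/795 = 62.0% → the domestic pool
Law: the domestic pool 114/308 = 37.0%, the out-of-state pool 4/15 = 26.7% → the domestic pool
Overall: the domestic pool 130/329 = 39.5%, the out-of-state pool 497/810 = 61.4% → the out-of-state pool
The domestic pool wins each department group but the out-of-state pool wins overall — the comparison reverses. The domestic pool's applicants skew toward Law, which has a lower base rate.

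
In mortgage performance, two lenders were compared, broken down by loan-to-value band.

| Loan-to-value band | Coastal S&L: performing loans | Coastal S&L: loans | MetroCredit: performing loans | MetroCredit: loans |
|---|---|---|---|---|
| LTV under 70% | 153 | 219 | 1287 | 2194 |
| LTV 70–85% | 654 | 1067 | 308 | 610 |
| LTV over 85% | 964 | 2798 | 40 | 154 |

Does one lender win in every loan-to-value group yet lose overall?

Yes

LTV under 70%: Coastal S&L 153/219 = 69.9%, MetroCredit 1287/2194 = 58.7% → Coastal S&L
LTV 70–85%: Coastal S&L 654/1067 = 61.3%, MetroCredit 308/610 = 50.5% → Coastal S&L
LTV over 85%: Coastal S&L 964/2798 = 34.5%, MetroCredit 40/154 = 26.0% → Coastal S&L
Overall: Coastal S&L 1771/4084 = 43.4%, MetroCredit 1635/2958 = 55.3% → MetroCredit
Coastal S&L wins each loan-to-value group but MetroCredit wins overall — the comparison reverses. Coastal S&L's loans skew toward LTV over 85%, which has a lower base rate.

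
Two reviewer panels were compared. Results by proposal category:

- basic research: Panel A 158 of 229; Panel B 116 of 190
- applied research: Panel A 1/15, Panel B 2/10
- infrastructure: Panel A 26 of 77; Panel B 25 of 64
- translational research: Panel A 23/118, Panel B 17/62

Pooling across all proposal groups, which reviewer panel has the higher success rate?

Basic research: Panel A 158/229 = 69.0%, Panel B 116/190 = 61.1% → Panel A
Applied research: Panel A 1/15 = 6.7%, Panel B 2/10 = 20.0% → Panel B
Infrastructure: Panel A 26/77 = 33.8%, Panel B 25/64 = 39.1% → Panel B
Translational research: Panel A 23/118 = 19.5%, Panel B 17/62 = 27.4% → Panel B
Overall: Panel A 208/439 = 47.4%, Panel B 160/326 = 49.1% → Panel B
(Neither sweeps every proposal group, but Panel B has the higher pooled rate.)

Panel B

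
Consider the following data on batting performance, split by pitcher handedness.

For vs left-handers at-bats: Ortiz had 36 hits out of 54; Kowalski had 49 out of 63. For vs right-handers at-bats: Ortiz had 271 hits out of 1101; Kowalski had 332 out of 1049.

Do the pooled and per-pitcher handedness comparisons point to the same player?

Vs left-handers: Ortiz 36/54 = 66.7%, Kowalski 49/63 = 77.8% → Kowalski
Vs right-handers: Ortiz 271/1101 = 24.6%, Kowalski 332/1049 = 31.6% → Kowalski
Overall: Ortiz 307/1155 = 26.6%, Kowalski 381/1112 = 34.3% → Kowalski
Kowalski wins overall and in every pitcher group — no reversal.

Yes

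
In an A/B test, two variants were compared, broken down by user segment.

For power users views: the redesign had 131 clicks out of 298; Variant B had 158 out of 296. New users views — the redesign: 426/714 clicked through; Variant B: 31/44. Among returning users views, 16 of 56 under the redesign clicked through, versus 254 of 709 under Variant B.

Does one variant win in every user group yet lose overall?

Yes

Power users: the redesign 131/298 = 44.0%, Variant B 158/296 = 53.4% → Variant B
New users: the redesign 426/714 = 59.7%, Variant B 31/44 = 70.5% → Variant B
Returning users: the redesign 16/56 = 28.6%, Variant B 254/709 = 35.8% → Variant B
Overall: the redesign 573/1068 = 53.7%, Variant B 443/1049 = 42.2% → the redesign
Variant B wins each user group but the redesign wins overall — the comparison reverses. Variant B's views skew toward returning users, which has a lower base rate.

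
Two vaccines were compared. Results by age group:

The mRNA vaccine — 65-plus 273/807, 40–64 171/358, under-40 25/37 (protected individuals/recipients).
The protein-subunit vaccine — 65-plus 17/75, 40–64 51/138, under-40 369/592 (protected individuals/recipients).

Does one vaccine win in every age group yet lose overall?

Yes

65-plus: the mRNA vaccine 273/807 = 33.8%, the protein-subunit vaccine 17/75 = 22.7% → the mRNA vaccine
40–64: the mRNA vaccine 171/358 = 47.8%, the protein-subunit vaccine 51/138 = 37.0% → the mRNA vaccine
Under-40: the mRNA vaccine 25/37 = 67.6%, the protein-subunit vaccine 369/592 = 62.3% → the mRNA vaccine
Overall: the mRNA vaccine 469/1202 = 39.0%, the protein-subunit vaccine 437/805 = 54.3% → the protein-subunit vaccine
The mRNA vaccine wins each age group but the protein-subunit vaccine wins overall — the comparison reverses. The mRNA vaccine's recipients skew toward 65-plus, which has a lower base rate.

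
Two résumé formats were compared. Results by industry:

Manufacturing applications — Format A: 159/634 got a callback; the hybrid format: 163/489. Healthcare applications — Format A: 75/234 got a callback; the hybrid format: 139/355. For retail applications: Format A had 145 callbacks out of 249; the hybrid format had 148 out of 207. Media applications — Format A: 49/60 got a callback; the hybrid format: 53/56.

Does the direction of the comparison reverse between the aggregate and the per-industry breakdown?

No

Manufacturing: Format A 159/634 = 25.1%, the hybrid format 163/489 = 33.3% → the hybrid format
Healthcare: Format A 75/234 = 32.1%, the hybrid format 139/355 = 39.2% → the hybrid format
Retail: Format A 145/249 = 58.2%, the hybrid format 148/207 = 71.5% → the hybrid format
Media: Format A 49/60 = 81.7%, the hybrid format 53/56 = 94.6% → the hybrid format
Overall: Format A 428/1177 = 36.4%, the hybrid format 503/1107 = 45.4% → the hybrid format
The hybrid format wins overall and in every industry group — no reversal.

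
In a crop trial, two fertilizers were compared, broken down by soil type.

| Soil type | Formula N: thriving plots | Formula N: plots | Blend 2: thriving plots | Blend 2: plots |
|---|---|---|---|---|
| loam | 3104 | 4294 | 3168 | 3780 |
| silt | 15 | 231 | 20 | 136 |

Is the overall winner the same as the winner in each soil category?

Yes

Loam: Formula N 3104/4294 = 72.3%, Blend 2 3168/3780 = 83.8% → Blend 2
Silt: Formula N 15/231 = 6.5%, Blend 2 20/136 = 14.7% → Blend 2
Overall: Formula N 3119/4525 = 68.9%, Blend 2 3188/3916 = 81.4% → Blend 2
Blend 2 wins overall and in every soil group — no reversal.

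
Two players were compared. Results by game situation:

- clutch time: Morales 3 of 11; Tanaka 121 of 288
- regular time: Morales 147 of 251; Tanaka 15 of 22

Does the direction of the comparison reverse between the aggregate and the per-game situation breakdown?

Clutch time: Morales 3/11 = 27.3%, Tanaka 121/288 = 42.0% → Tanaka
Regular time: Morales 147/251 = 58.6%, Tanaka 15/22 = 68.2% → Tanaka
Overall: Morales 150/262 = 57.3%, Tanaka 136/310 = 43.9% → Morales
Tanaka wins each game group but Morales wins overall — the comparison reverses. Tanaka's attempts skew toward clutch time, which has a lower base rate.

Yes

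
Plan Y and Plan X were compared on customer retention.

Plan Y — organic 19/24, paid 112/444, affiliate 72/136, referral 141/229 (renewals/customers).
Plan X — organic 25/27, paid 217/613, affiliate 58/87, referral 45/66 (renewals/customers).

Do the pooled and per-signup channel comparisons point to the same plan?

Yes

Organic: Plan Y 19/24 = 79.2%, Plan X 25/27 = 92.6% → Plan X
Paid: Plan Y 112/444 = 25.2%, Plan X 217/613 = 35.4% → Plan X
Affiliate: Plan Y 72/136 = 52.9%, Plan X 58/87 = 66.7% → Plan X
Referral: Plan Y 141/229 = 61.6%, Plan X 45/66 = 68.2% → Plan X
Overall: Plan Y 344/833 = 41.3%, Plan X 345/793 = 43.5% → Plan X
Plan X wins overall and in every signup group — no reversal.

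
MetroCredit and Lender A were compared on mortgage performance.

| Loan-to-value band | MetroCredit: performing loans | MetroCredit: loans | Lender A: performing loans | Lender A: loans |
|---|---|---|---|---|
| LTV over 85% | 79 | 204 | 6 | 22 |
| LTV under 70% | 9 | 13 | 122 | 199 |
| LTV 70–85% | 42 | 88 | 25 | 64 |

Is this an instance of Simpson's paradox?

Yes

LTV over 85%: MetroCredit 79/204 = 38.7%, Lender A 6/22 = 27.3% → MetroCredit
LTV under 70%: MetroCredit 9/13 = 69.2%, Lender A 122/199 = 61.3% → MetroCredit
LTV 70–85%: MetroCredit 42/88 = 47.7%, Lender A 25/64 = 39.1% → MetroCredit
Overall: MetroCredit 130/305 = 42.6%, Lender A 153/285 = 53.7% → Lender A
MetroCredit wins each loan-to-value group but Lender A wins overall — the comparison reverses. MetroCredit's loans skew toward LTV over 85%, which has a lower base rate.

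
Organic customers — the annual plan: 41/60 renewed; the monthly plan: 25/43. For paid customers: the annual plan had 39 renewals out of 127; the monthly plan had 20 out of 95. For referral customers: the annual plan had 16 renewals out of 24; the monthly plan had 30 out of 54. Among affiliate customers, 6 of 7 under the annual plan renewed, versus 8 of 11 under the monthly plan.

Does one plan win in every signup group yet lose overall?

No

Organic: the annual plan 41/60 = 68.3%, the monthly plan 25/43 = 58.1% → the annual plan
Paid: the annual plan 39/127 = 30.7%, the monthly plan 20/95 = 21.1% → the annual plan
Referral: the annual plan 16/24 = 66.7%, the monthly plan 30/54 = 55.6% → the annual plan
Affiliate: the annual plan 6/7 = 85.7%, the monthly plan 8/11 = 72.7% → the annual plan
Overall: the annual plan 102/218 = 46.8%, the monthly plan 83/203 = 40.9% → the annual plan
The annual plan wins overall and in every signup group — no reversal.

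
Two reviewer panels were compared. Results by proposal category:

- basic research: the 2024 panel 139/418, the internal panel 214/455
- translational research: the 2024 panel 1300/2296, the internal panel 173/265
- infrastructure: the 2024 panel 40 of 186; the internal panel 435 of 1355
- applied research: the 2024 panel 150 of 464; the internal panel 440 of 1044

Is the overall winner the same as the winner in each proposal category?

Basic research: the 2024 panel 139/418 = 33.3%, the internal panel 214/455 = 47.0% → the internal panel
Translational research: the 2024 panel 1300/2296 = 56.6%, the internal panel 173/265 = 65.3% → the internal panel
Infrastructure: the 2024 panel 40/186 = 21.5%, the internal panel 435/1355 = 32.1% → the internal panel
Applied research: the 2024 panel 150/464 = 32.3%, the internal panel 440/1044 = 42.1% → the internal panel
Overall: the 2024 panel 1629/3364 = 48.4%, the internal panel 1262/3119 = 40.5% → the 2024 panel
The internal panel wins each proposal group but the 2024 panel wins overall — the comparison reverses. The internal panel's proposals skew toward infrastructure, which has a lower base rate.

No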